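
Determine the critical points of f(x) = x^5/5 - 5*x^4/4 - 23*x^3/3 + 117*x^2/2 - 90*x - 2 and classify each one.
f'(x) = x^4 - 5*x^3 - 23*x^2 + 117*x - 90

Solve f'(x) = 0:
  Factor: x^4 - 5*x^3 - 23*x^2 + 117*x - 90 = (x - 6)*(x - 3)*(x - 1)*(x + 5) = 0.
  ⇒ x = -5, 1, 3, 6

f''(x) = 4*x^3 - 15*x^2 - 46*x + 117
Second-derivative test at each critical point:
  f''(-5) = -528 < 0 → local maximum
  f''(1) = 60 > 0 → local minimum
  f''(3) = -48 < 0 → local maximum
  f''(6) = 165 > 0 → local minimum

Critical points: x = -5 (local maximum); x = 1 (local minimum); x = 3 (local maximum); x = 6 (local minimum)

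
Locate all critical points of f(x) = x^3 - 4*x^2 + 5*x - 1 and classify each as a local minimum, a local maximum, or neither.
f'(x) = 3*x^2 - 8*x + 5

Solve f'(x) = 0:
  Factor: 3*x^2 - 8*x + 5 = (x - 1)*(3*x - 5) = 0.
  ⇒ x = 1, 5/3

f''(x) = 6*x - 8
Second-derivative test at each critical point:
  f''(1) = -2 < 0 → local maximum
  f''(5/3) = 2 > 0 → local minimum

Critical points: x = 1 (local maximum); x = 5/3 (local minimum)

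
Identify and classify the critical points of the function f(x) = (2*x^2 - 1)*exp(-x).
f'(x) = (-2*x^2 + 4*x + 1)*exp(-x)

Solve f'(x) = 0:
  f'(x) = (-2*x^2 + 4*x + 1)·exp(-x) and exp(-x) > 0 for every x, so f'(x) = 0 ⇔ -2*x^2 + 4*x + 1 = 0.
  2*x^2 - 4*x - 1 = 0 has no rational roots; quadratic formula: x = (4 ± √24)/4.
  ⇒ x = 1 - sqrt(6)/2 ≈ -0.2247, 1 + sqrt(6)/2 ≈ 2.2247

f''(x) = (2*x^2 - 8*x + 3)*exp(-x)
Second-derivative test at each critical point:
  f''(-0.2247) = 6.1335 > 0 → local minimum
  f''(2.2247) = -0.5296 < 0 → local maximum

Critical points: x = 1 - sqrt(6)/2 ≈ -0.2247 (local minimum); x = 1 + sqrt(6)/2 ≈ 2.2247 (local maximum)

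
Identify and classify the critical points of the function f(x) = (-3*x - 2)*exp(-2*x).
f'(x) = (6*x + 1)*exp(-2*x)

Solve f'(x) = 0:
  f'(x) = (6*x + 1)·exp(-2*x) and exp(-2*x) > 0 for every x, so f'(x) = 0 ⇔ 6*x + 1 = 0.
  6*x + 1 = 0.
  ⇒ x = -1/6

f''(x) = 4*(1 - 3*x)*exp(-2*x)
Second-derivative test at each critical point:
  f''(-1/6) = 8.3737 > 0 → local minimum

Critical points: x = -1/6 (local minimum)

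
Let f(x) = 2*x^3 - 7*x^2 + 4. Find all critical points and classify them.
f'(x) = 2*x*(3*x - 7)

Solve f'(x) = 0:
  Factor: 6*x^2 - 14*x = 2*x*(3*x - 7) = 0.
  ⇒ x = 0, 7/3

f''(x) = 12*x - 14
Second-derivative test at each critical point:
  f''(0) = -14 < 0 → local maximum
  f''(7/3) = 14 > 0 → local minimum

Critical points: x = 0 (local maximum); x = 7/3 (local minimum)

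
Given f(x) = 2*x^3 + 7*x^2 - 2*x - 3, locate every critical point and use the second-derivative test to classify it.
f'(x) = 6*x^2 + 14*x - 2

Solve f'(x) = 0:
  Factor: 6*x^2 + 14*x - 2 = 2*(3*x^2 + 7*x - 1); 3*x^2 + 7*x - 1 = 0 has no rational roots; quadratic formula: x = (-7 ± √61)/6.
  ⇒ x = -sqrt(61)/6 - 7/6 ≈ -2.4684, -7/6 + sqrt(61)/6 ≈ 0.1350

f''(x) = 12*x + 14
Second-derivative test at each critical point:
  f''(-2.4684) = -15.6205 < 0 → local maximum
  f''(0.1350) = 15.6205 > 0 → local minimum

Critical points: x = -sqrt(61)/6 - 7/6 ≈ -2.4684 (local maximum); x = -7/6 + sqrt(61)/6 ≈ 0.1350 (local minimum)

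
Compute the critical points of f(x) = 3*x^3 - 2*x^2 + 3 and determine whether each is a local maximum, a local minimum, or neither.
f'(x) = x*(9*x - 4)

Solve f'(x) = 0:
  Factor: 9*x^2 - 4*x = x*(9*x - 4) = 0.
  ⇒ x = 0, 4/9

f''(x) = 18*x - 4
Second-derivative test at each critical point:
  f''(0) = -4 < 0 → local maximum
  f''(4/9) = 4 > 0 → local minimum

Critical points: x = 0 (local maximum); x = 4/9 (local minimum)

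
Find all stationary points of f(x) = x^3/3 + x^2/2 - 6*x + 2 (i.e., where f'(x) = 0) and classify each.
f'(x) = x^2 + x - 6

Solve f'(x) = 0:
  Factor: x^2 + x - 6 = (x - 2)*(x + 3) = 0.
  ⇒ x = -3, 2

f''(x) = 2*x + 1
Second-derivative test at each critical point:
  f''(-3) = -5 < 0 → local maximum
  f''(2) = 5 > 0 → local minimum

Critical points: x = -3 (local maximum); x = 2 (local minimum)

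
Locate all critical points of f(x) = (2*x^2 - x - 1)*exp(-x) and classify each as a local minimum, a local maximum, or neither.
f'(x) = x*(5 - 2*x)*exp(-x)

Solve f'(x) = 0:
  f'(x) = (-2*x^2 + 5*x)·exp(-x) and exp(-x) > 0 for every x, so f'(x) = 0 ⇔ -2*x^2 + 5*x = 0.
  Factor: -2*x^2 + 5*x = -x*(2*x - 5) = 0.
  ⇒ x = 0, 5/2

f''(x) = (2*x^2 - 9*x + 5)*exp(-x)
Second-derivative test at each critical point:
  f''(0) = 5 > 0 → local minimum
  f''(5/2) = -0.4104 < 0 → local maximum

Critical points: x = 0 (local minimum); x = 5/2 (local maximum)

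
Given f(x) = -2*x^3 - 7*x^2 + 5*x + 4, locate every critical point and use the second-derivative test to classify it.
f'(x) = -6*x^2 - 14*x + 5

Solve f'(x) = 0:
  6*x^2 + 14*x - 5 = 0 has no rational roots; quadratic formula: x = (-14 ± √316)/12.
  ⇒ x = -sqrt(79)/6 - 7/6 ≈ -2.6480, -7/6 + sqrt(79)/6 ≈ 0.3147

f''(x) = -12*x - 14
Second-derivative test at each critical point:
  f''(-2.6480) = 17.7764 > 0 → local minimum
  f''(0.3147) = -17.7764 < 0 → local maximum

Critical points: x = -sqrt(79)/6 - 7/6 ≈ -2.6480 (local minimum); x = -7/6 + sqrt(79)/6 ≈ 0.3147 (local maximum)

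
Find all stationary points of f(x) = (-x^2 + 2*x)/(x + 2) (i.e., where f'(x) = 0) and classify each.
f'(x) = (-x^2 - 4*x + 4)/(x^2 + 4*x + 4)

Solve f'(x) = 0:
  f'(x) = -(x^2 + 4*x - 4)/(x + 2)^2; the denominator is positive wherever f is defined, so f'(x) = 0 ⇔ -x^2 - 4*x + 4 = 0.
  x^2 + 4*x - 4 = 0 has no rational roots; quadratic formula: x = (-4 ± √32)/2.
  ⇒ x = -2*sqrt(2) - 2 ≈ -4.8284, -2 + 2*sqrt(2) ≈ 0.8284

f''(x) = -16/(x^3 + 6*x^2 + 12*x + 8)
Second-derivative test at each critical point:
  f''(-4.8284) = 0.7071 > 0 → local minimum
  f''(0.8284) = -0.7071 < 0 → local maximum

Critical points: x = -2*sqrt(2) - 2 ≈ -4.8284 (local minimum); x = -2 + 2*sqrt(2) ≈ 0.8284 (local maximum)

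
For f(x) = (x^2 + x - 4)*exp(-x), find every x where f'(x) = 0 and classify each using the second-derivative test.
f'(x) = (-x^2 + x + 5)*exp(-x)

Solve f'(x) = 0:
  f'(x) = (-x^2 + x + 5)·exp(-x) and exp(-x) > 0 for every x, so f'(x) = 0 ⇔ -x^2 + x + 5 = 0.
  x^2 - x - 5 = 0 has no rational roots; quadratic formula: x = (1 ± √21)/2.
  ⇒ x = 1/2 - sqrt(21)/2 ≈ -1.7913, 1/2 + sqrt(21)/2 ≈ 2.7913

f''(x) = (x^2 - 3*x - 4)*exp(-x)
Second-derivative test at each critical point:
  f''(-1.7913) = 27.4825 > 0 → local minimum
  f''(2.7913) = -0.2811 < 0 → local maximum

Critical points: x = 1/2 - sqrt(21)/2 ≈ -1.7913 (local minimum); x = 1/2 + sqrt(21)/2 ≈ 2.7913 (local maximum)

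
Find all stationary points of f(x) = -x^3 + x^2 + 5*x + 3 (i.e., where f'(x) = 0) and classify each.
f'(x) = -3*x^2 + 2*x + 5

Solve f'(x) = 0:
  Factor: -3*x^2 + 2*x + 5 = -(x + 1)*(3*x - 5) = 0.
  ⇒ x = -1, 5/3

f''(x) = 2 - 6*x
Second-derivative test at each critical point:
  f''(-1) = 8 > 0 → local minimum
  f''(5/3) = -8 < 0 → local maximum

Critical points: x = -1 (local minimum); x = 5/3 (local maximum)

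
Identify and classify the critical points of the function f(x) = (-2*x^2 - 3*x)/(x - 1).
f'(x) = (-2*x^2 + 4*x + 3)/(x^2 - 2*x + 1)

Solve f'(x) = 0:
  f'(x) = -(2*x^2 - 4*x - 3)/(x - 1)^2; the denominator is positive wherever f is defined, so f'(x) = 0 ⇔ -2*x^2 + 4*x + 3 = 0.
  2*x^2 - 4*x - 3 = 0 has no rational roots; quadratic formula: x = (4 ± √40)/4.
  ⇒ x = 1 - sqrt(10)/2 ≈ -0.5811, 1 + sqrt(10)/2 ≈ 2.5811

f''(x) = -10/(x^3 - 3*x^2 + 3*x - 1)
Second-derivative test at each critical point:
  f''(-0.5811) = 2.5298 > 0 → local minimum
  f''(2.5811) = -2.5298 < 0 → local maximum

Critical points: x = 1 - sqrt(10)/2 ≈ -0.5811 (local minimum); x = 1 + sqrt(10)/2 ≈ 2.5811 (local maximum)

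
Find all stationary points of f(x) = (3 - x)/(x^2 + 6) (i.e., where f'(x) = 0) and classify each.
f'(x) = (-x^2 + 2*x*(x - 3) - 6)/(x^2 + 6)^2

Solve f'(x) = 0:
  f'(x) = (x^2 - 6*x - 6)/(x^2 + 6)^2; the denominator is positive wherever f is defined, so f'(x) = 0 ⇔ x^2 - 6*x - 6 = 0.
  x^2 - 6*x - 6 = 0 has no rational roots; quadratic formula: x = (6 ± √60)/2.
  ⇒ x = 3 - sqrt(15) ≈ -0.8730, 3 + sqrt(15) ≈ 6.8730

f''(x) = 2*(4*x^2*(3 - x) + 3*(x - 1)*(x^2 + 6))/(x^2 + 6)^3
Second-derivative test at each critical point:
  f''(-0.8730) = -0.1694 < 0 → local maximum
  f''(6.8730) = 0.0027 > 0 → local minimum

Critical points: x = 3 - sqrt(15) ≈ -0.8730 (local maximum); x = 3 + sqrt(15) ≈ 6.8730 (local minimum)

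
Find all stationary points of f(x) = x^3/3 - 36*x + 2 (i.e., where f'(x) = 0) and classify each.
f'(x) = x^2 - 36

Solve f'(x) = 0:
  Factor: x^2 - 36 = (x - 6)*(x + 6) = 0.
  ⇒ x = -6, 6

f''(x) = 2*x
Second-derivative test at each critical point:
  f''(-6) = -12 < 0 → local maximum
  f''(6) = 12 > 0 → local minimum

Critical points: x = -6 (local maximum); x = 6 (local minimum)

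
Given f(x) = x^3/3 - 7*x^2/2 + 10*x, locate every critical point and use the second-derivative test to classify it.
f'(x) = x^2 - 7*x + 10

Solve f'(x) = 0:
  Factor: x^2 - 7*x + 10 = (x - 5)*(x - 2) = 0.
  ⇒ x = 2, 5

f''(x) = 2*x - 7
Second-derivative test at each critical point:
  f''(2) = -3 < 0 → local maximum
  f''(5) = 3 > 0 → local minimum

Critical points: x = 2 (local maximum); x = 5 (local minimum)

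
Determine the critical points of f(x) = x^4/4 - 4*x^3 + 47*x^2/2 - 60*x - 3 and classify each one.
f'(x) = x^3 - 12*x^2 + 47*x - 60

Solve f'(x) = 0:
  Factor: x^3 - 12*x^2 + 47*x - 60 = (x - 5)*(x - 4)*(x - 3) = 0.
  ⇒ x = 3, 4, 5

f''(x) = 3*x^2 - 24*x + 47
Second-derivative test at each critical point:
  f''(3) = 2 > 0 → local minimum
  f''(4) = -1 < 0 → local maximum
  f''(5) = 2 > 0 → local minimum

Critical points: x = 3 (local minimum); x = 4 (local maximum); x = 5 (local minimum)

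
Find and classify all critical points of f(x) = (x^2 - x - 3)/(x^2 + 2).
f'(x) = (x^2 + 10*x - 2)/(x^4 + 4*x^2 + 4)

Solve f'(x) = 0:
  f'(x) = (x^2 + 10*x - 2)/(x^2 + 2)^2; the denominator is positive wherever f is defined, so f'(x) = 0 ⇔ x^2 + 10*x - 2 = 0.
  x^2 + 10*x - 2 = 0 has no rational roots; quadratic formula: x = (-10 ± √108)/2.
  ⇒ x = -3*sqrt(3) - 5 ≈ -10.1962, -5 + 3*sqrt(3) ≈ 0.1962

f''(x) = 2*(-x^3 - 15*x^2 + 6*x + 10)/(x^6 + 6*x^4 + 12*x^2 + 8)
Second-derivative test at each critical point:
  f''(-10.1962) = -0.0009 < 0 → local maximum
  f''(0.1962) = 2.5009 > 0 → local minimum

Critical points: x = -3*sqrt(3) - 5 ≈ -10.1962 (local maximum); x = -5 + 3*sqrt(3) ≈ 0.1962 (local minimum)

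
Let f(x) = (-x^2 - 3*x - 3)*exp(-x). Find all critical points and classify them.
f'(x) = x*(x + 1)*exp(-x)

Solve f'(x) = 0:
  f'(x) = (x^2 + x)·exp(-x) and exp(-x) > 0 for every x, so f'(x) = 0 ⇔ x^2 + x = 0.
  Factor: x^2 + x = x*(x + 1) = 0.
  ⇒ x = -1, 0

f''(x) = (-x^2 + x + 1)*exp(-x)
Second-derivative test at each critical point:
  f''(-1) = -2.7183 < 0 → local maximum
  f''(0) = 1 > 0 → local minimum

Critical points: x = -1 (local maximum); x = 0 (local minimum)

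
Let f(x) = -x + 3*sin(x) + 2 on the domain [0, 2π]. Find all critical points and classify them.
f'(x) = 3*cos(x) - 1

Solve f'(x) = 0 on [0, 2π]:
  f'(x) = 0 ⇔ cos(x) = 1/3, i.e. x = ±arccos(1/3) + 2nπ; keep the solutions lying in [0, 2π].
  ⇒ x = acos(1/3) ≈ 1.2310, -acos(1/3) + 2*pi ≈ 5.0522

f''(x) = -3*sin(x)
Second-derivative test at each critical point:
  f''(1.2310) = -2.8284 < 0 → local maximum
  f''(5.0522) = 2.8284 > 0 → local minimum

Critical points: x = acos(1/3) ≈ 1.2310 (local maximum); x = -acos(1/3) + 2*pi ≈ 5.0522 (local minimum)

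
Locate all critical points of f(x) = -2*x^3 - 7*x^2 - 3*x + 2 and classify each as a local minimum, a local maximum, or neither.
f'(x) = -6*x^2 - 14*x - 3

Solve f'(x) = 0:
  6*x^2 + 14*x + 3 = 0 has no rational roots; quadratic formula: x = (-14 ± √124)/12.
  ⇒ x = -7/6 - sqrt(31)/6 ≈ -2.0946, -7/6 + sqrt(31)/6 ≈ -0.2387

f''(x) = -12*x - 14
Second-derivative test at each critical point:
  f''(-2.0946) = 11.1355 > 0 → local minimum
  f''(-0.2387) = -11.1355 < 0 → local maximum

Critical points: x = -7/6 - sqrt(31)/6 ≈ -2.0946 (local minimum); x = -7/6 + sqrt(31)/6 ≈ -0.2387 (local maximum)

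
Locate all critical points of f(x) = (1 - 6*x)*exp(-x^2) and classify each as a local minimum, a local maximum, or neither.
f'(x) = 2*(x*(6*x - 1) - 3)*exp(-x^2)

Solve f'(x) = 0:
  f'(x) = (12*x^2 - 2*x - 6)·exp(-x^2) and exp(-x^2) > 0 for every x, so f'(x) = 0 ⇔ 12*x^2 - 2*x - 6 = 0.
  Factor: 12*x^2 - 2*x - 6 = 2*(6*x^2 - x - 3); 6*x^2 - x - 3 = 0 has no rational roots; quadratic formula: x = (1 ± √73)/12.
  ⇒ x = 1/12 - sqrt(73)/12 ≈ -0.6287, 1/12 + sqrt(73)/12 ≈ 0.7953

f''(x) = 2*(2*x^2*(1 - 6*x) + 18*x - 1)*exp(-x^2)
Second-derivative test at each critical point:
  f''(-0.6287) = -11.5093 < 0 → local maximum
  f''(0.7953) = 9.0777 > 0 → local minimum

Critical points: x = 1/12 - sqrt(73)/12 ≈ -0.6287 (local maximum); x = 1/12 + sqrt(73)/12 ≈ 0.7953 (local minimum)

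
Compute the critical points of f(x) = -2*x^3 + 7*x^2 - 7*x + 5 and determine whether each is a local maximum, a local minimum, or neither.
f'(x) = -6*x^2 + 14*x - 7

Solve f'(x) = 0:
  6*x^2 - 14*x + 7 = 0 has no rational roots; quadratic formula: x = (14 ± √28)/12.
  ⇒ x = 7/6 - sqrt(7)/6 ≈ 0.7257, sqrt(7)/6 + 7/6 ≈ 1.6076

f''(x) = 14 - 12*x
Second-derivative test at each critical point:
  f''(0.7257) = 5.2915 > 0 → local minimum
  f''(1.6076) = -5.2915 < 0 → local maximum

Critical points: x = 7/6 - sqrt(7)/6 ≈ 0.7257 (local minimum); x = sqrt(7)/6 + 7/6 ≈ 1.6076 (local maximum)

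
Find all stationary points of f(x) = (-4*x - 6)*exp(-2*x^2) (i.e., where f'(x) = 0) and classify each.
f'(x) = 4*(2*x*(2*x + 3) - 1)*exp(-2*x^2)

Solve f'(x) = 0:
  f'(x) = (16*x^2 + 24*x - 4)·exp(-2*x^2) and exp(-2*x^2) > 0 for every x, so f'(x) = 0 ⇔ 16*x^2 + 24*x - 4 = 0.
  Factor: 16*x^2 + 24*x - 4 = 4*(4*x^2 + 6*x - 1); 4*x^2 + 6*x - 1 = 0 has no rational roots; quadratic formula: x = (-6 ± √52)/8.
  ⇒ x = -sqrt(13)/4 - 3/4 ≈ -1.6514, -3/4 + sqrt(13)/4 ≈ 0.1514

f''(x) = 8*(-8*x^3 - 12*x^2 + 6*x + 3)*exp(-2*x^2)
Second-derivative test at each critical point:
  f''(-1.6514) = -0.1234 < 0 → local maximum
  f''(0.1514) = 27.5521 > 0 → local minimum

Critical points: x = -sqrt(13)/4 - 3/4 ≈ -1.6514 (local maximum); x = -3/4 + sqrt(13)/4 ≈ 0.1514 (local minimum)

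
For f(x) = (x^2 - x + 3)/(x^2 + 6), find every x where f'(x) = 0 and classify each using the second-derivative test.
f'(x) = (x^2 + 6*x - 6)/(x^4 + 12*x^2 + 36)

Solve f'(x) = 0:
  f'(x) = (x^2 + 6*x - 6)/(x^2 + 6)^2; the denominator is positive wherever f is defined, so f'(x) = 0 ⇔ x^2 + 6*x - 6 = 0.
  x^2 + 6*x - 6 = 0 has no rational roots; quadratic formula: x = (-6 ± √60)/2.
  ⇒ x = -sqrt(15) - 3 ≈ -6.8730, -3 + sqrt(15) ≈ 0.8730

f''(x) = 2*(-x^3 - 9*x^2 + 18*x + 18)/(x^6 + 18*x^4 + 108*x^2 + 216)
Second-derivative test at each critical point:
  f''(-6.8730) = -0.0027 < 0 → local maximum
  f''(0.8730) = 0.1694 > 0 → local minimum

Critical points: x = -sqrt(15) - 3 ≈ -6.8730 (local maximum); x = -3 + sqrt(15) ≈ 0.8730 (local minimum)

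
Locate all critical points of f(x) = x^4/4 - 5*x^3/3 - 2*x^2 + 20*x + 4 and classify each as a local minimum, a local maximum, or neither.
f'(x) = x^3 - 5*x^2 - 4*x + 20

Solve f'(x) = 0:
  Factor: x^3 - 5*x^2 - 4*x + 20 = (x - 5)*(x - 2)*(x + 2) = 0.
  ⇒ x = -2, 2, 5

f''(x) = 3*x^2 - 10*x - 4
Second-derivative test at each critical point:
  f''(-2) = 28 > 0 → local minimum
  f''(2) = -12 < 0 → local maximum
  f''(5) = 21 > 0 → local minimum

Critical points: x = -2 (local minimum); x = 2 (local maximum); x = 5 (local minimum)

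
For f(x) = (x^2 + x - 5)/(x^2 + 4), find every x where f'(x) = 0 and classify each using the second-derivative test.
f'(x) = (-x^2 + 18*x + 4)/(x^4 + 8*x^2 + 16)

Solve f'(x) = 0:
  f'(x) = -(x^2 - 18*x - 4)/(x^2 + 4)^2; the denominator is positive wherever f is defined, so f'(x) = 0 ⇔ -x^2 + 18*x + 4 = 0.
  x^2 - 18*x - 4 = 0 has no rational roots; quadratic formula: x = (18 ± √340)/2.
  ⇒ x = 9 - sqrt(85) ≈ -0.2195, 9 + sqrt(85) ≈ 18.2195

f''(x) = 2*(x^3 - 27*x^2 - 12*x + 36)/(x^6 + 12*x^4 + 48*x^2 + 64)
Second-derivative test at each critical point:
  f''(-0.2195) = 1.1252 > 0 → local minimum
  f''(18.2195) = -1.634e-04 < 0 → local maximum

Critical points: x = 9 - sqrt(85) ≈ -0.2195 (local minimum); x = 9 + sqrt(85) ≈ 18.2195 (local maximum)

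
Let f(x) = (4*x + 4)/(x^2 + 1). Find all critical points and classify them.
f'(x) = 4*(x^2 - 2*x*(x + 1) + 1)/(x^2 + 1)^2

Solve f'(x) = 0:
  f'(x) = -4*(x^2 + 2*x - 1)/(x^2 + 1)^2; the denominator is positive wherever f is defined, so f'(x) = 0 ⇔ -4*x^2 - 8*x + 4 = 0.
  Factor: -4*x^2 - 8*x + 4 = -4*(x^2 + 2*x - 1); x^2 + 2*x - 1 = 0 has no rational roots; quadratic formula: x = (-2 ± √8)/2.
  ⇒ x = -sqrt(2) - 1 ≈ -2.4142, -1 + sqrt(2) ≈ 0.4142

f''(x) = 8*(4*x^2*(x + 1) - (3*x + 1)*(x^2 + 1))/(x^2 + 1)^3
Second-derivative test at each critical point:
  f''(-2.4142) = 0.2426 > 0 → local minimum
  f''(0.4142) = -8.2426 < 0 → local maximum

Critical points: x = -sqrt(2) - 1 ≈ -2.4142 (local minimum); x = -1 + sqrt(2) ≈ 0.4142 (local maximum)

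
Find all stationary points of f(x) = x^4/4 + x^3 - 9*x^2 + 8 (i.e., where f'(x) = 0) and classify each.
f'(x) = x*(x^2 + 3*x - 18)

Solve f'(x) = 0:
  Factor: x^3 + 3*x^2 - 18*x = x*(x - 3)*(x + 6) = 0.
  ⇒ x = -6, 0, 3

f''(x) = 3*x^2 + 6*x - 18
Second-derivative test at each critical point:
  f''(-6) = 54 > 0 → local minimum
  f''(0) = -18 < 0 → local maximum
  f''(3) = 27 > 0 → local minimum

Critical points: x = -6 (local minimum); x = 0 (local maximum); x = 3 (local minimum)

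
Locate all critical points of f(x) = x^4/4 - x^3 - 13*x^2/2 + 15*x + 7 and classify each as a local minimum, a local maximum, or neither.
f'(x) = x^3 - 3*x^2 - 13*x + 15

Solve f'(x) = 0:
  Factor: x^3 - 3*x^2 - 13*x + 15 = (x - 5)*(x - 1)*(x + 3) = 0.
  ⇒ x = -3, 1, 5

f''(x) = 3*x^2 - 6*x - 13
Second-derivative test at each critical point:
  f''(-3) = 32 > 0 → local minimum
  f''(1) = -16 < 0 → local maximum
  f''(5) = 32 > 0 → local minimum

Critical points: x = -3 (local minimum); x = 1 (local maximum); x = 5 (local minimum)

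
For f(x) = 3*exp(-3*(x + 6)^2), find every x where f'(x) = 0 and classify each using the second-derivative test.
f'(x) = 18*(-x - 6)*exp(-3*(x + 6)^2)

Solve f'(x) = 0:
  f'(x) = (-18*x - 108)·exp(-3*(x + 6)^2) and exp(-3*(x + 6)^2) > 0 for every x, so f'(x) = 0 ⇔ -18*x - 108 = 0.
  Factor: -18*x - 108 = -18*(x + 6) = 0.
  ⇒ x = -6

f''(x) = 18*(6*(x + 6)^2 - 1)*exp(-3*(x + 6)^2)
Second-derivative test at each critical point:
  f''(-6) = -18 < 0 → local maximum

Critical points: x = -6 (local maximum)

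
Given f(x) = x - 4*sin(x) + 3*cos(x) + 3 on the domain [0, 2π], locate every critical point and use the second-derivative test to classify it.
f'(x) = -3*sin(x) - 4*cos(x) + 1

Solve f'(x) = 0 on [0, 2π]:
  f'(x) = 0 ⇔ -3*sin(x) - 4*cos(x) = -1. Write the left side as R·cos(x + φ) with R = √((-4)² + 3²) = 5, cos φ = -4/5, sin φ = 3/5; then cos(x + φ) = -1/5. Solve for x and keep the solutions lying in [0, 2π].
  ⇒ x = atan((3 + 8*sqrt(6))/(4 - 6*sqrt(6))) + pi ≈ 2.0129, atan((3 - 8*sqrt(6))/(4 + 6*sqrt(6))) + 2*pi ≈ 5.5572

f''(x) = 4*sin(x) - 3*cos(x)
Second-derivative test at each critical point:
  f''(2.0129) = 4.8990 > 0 → local minimum
  f''(5.5572) = -4.8990 < 0 → local maximum

Critical points: x = atan((3 + 8*sqrt(6))/(4 - 6*sqrt(6))) + pi ≈ 2.0129 (local minimum); x = atan((3 - 8*sqrt(6))/(4 + 6*sqrt(6))) + 2*pi ≈ 5.5572 (local maximum)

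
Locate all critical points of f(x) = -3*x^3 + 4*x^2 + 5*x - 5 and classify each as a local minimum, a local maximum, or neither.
f'(x) = -9*x^2 + 8*x + 5

Solve f'(x) = 0:
  9*x^2 - 8*x - 5 = 0 has no rational roots; quadratic formula: x = (8 ± √244)/18.
  ⇒ x = 4/9 - sqrt(61)/9 ≈ -0.4234, 4/9 + sqrt(61)/9 ≈ 1.3122

f''(x) = 8 - 18*x
Second-derivative test at each critical point:
  f''(-0.4234) = 15.6205 > 0 → local minimum
  f''(1.3122) = -15.6205 < 0 → local maximum

Critical points: x = 4/9 - sqrt(61)/9 ≈ -0.4234 (local minimum); x = 4/9 + sqrt(61)/9 ≈ 1.3122 (local maximum)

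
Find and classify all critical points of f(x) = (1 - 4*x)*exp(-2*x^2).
f'(x) = 4*(x*(4*x - 1) - 1)*exp(-2*x^2)

Solve f'(x) = 0:
  f'(x) = (16*x^2 - 4*x - 4)·exp(-2*x^2) and exp(-2*x^2) > 0 for every x, so f'(x) = 0 ⇔ 16*x^2 - 4*x - 4 = 0.
  Factor: 16*x^2 - 4*x - 4 = 4*(4*x^2 - x - 1); 4*x^2 - x - 1 = 0 has no rational roots; quadratic formula: x = (1 ± √17)/8.
  ⇒ x = 1/8 - sqrt(17)/8 ≈ -0.3904, 1/8 + sqrt(17)/8 ≈ 0.6404

f''(x) = 4*(4*x^2*(1 - 4*x) + 12*x - 1)*exp(-2*x^2)
Second-derivative test at each critical point:
  f''(-0.3904) = -12.1593 < 0 → local maximum
  f''(0.6404) = 7.2624 > 0 → local minimum

Critical points: x = 1/8 - sqrt(17)/8 ≈ -0.3904 (local maximum); x = 1/8 + sqrt(17)/8 ≈ 0.6404 (local minimum)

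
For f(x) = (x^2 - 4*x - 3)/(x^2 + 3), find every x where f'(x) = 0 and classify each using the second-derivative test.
f'(x) = 4*(x^2 + 3*x - 3)/(x^4 + 6*x^2 + 9)

Solve f'(x) = 0:
  f'(x) = 4*(x^2 + 3*x - 3)/(x^2 + 3)^2; the denominator is positive wherever f is defined, so f'(x) = 0 ⇔ 4*x^2 + 12*x - 12 = 0.
  Factor: 4*x^2 + 12*x - 12 = 4*(x^2 + 3*x - 3); x^2 + 3*x - 3 = 0 has no rational roots; quadratic formula: x = (-3 ± √21)/2.
  ⇒ x = -sqrt(21)/2 - 3/2 ≈ -3.7913, -3/2 + sqrt(21)/2 ≈ 0.7913

f''(x) = 4*(-2*x^3 - 9*x^2 + 18*x + 9)/(x^6 + 9*x^4 + 27*x^2 + 27)
Second-derivative test at each critical point:
  f''(-3.7913) = -0.0607 < 0 → local maximum
  f''(0.7913) = 1.3941 > 0 → local minimum

Critical points: x = -sqrt(21)/2 - 3/2 ≈ -3.7913 (local maximum); x = -3/2 + sqrt(21)/2 ≈ 0.7913 (local minimum)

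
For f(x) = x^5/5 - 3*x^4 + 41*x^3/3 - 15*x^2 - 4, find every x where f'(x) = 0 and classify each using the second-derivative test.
f'(x) = x*(x^3 - 12*x^2 + 41*x - 30)

Solve f'(x) = 0:
  Factor: x^4 - 12*x^3 + 41*x^2 - 30*x = x*(x - 6)*(x - 5)*(x - 1) = 0.
  ⇒ x = 0, 1, 5, 6

f''(x) = 4*x^3 - 36*x^2 + 82*x - 30
Second-derivative test at each critical point:
  f''(0) = -30 < 0 → local maximum
  f''(1) = 20 > 0 → local minimum
  f''(5) = -20 < 0 → local maximum
  f''(6) = 30 > 0 → local minimum

Critical points: x = 0 (local maximum); x = 1 (local minimum); x = 5 (local maximum); x = 6 (local minimum)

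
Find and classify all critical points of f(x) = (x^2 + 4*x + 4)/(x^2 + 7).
f'(x) = 2*(-2*x^2 + 3*x + 14)/(x^4 + 14*x^2 + 49)

Solve f'(x) = 0:
  f'(x) = -2*(x + 2)*(2*x - 7)/(x^2 + 7)^2; the denominator is positive wherever f is defined, so f'(x) = 0 ⇔ -4*x^2 + 6*x + 28 = 0.
  Factor: -4*x^2 + 6*x + 28 = -2*(x + 2)*(2*x - 7) = 0.
  ⇒ x = -2, 7/2

f''(x) = 2*(4*x^3 - 9*x^2 - 84*x + 21)/(x^6 + 21*x^4 + 147*x^2 + 343)
Second-derivative test at each critical point:
  f''(-2) = 2/11 > 0 → local minimum
  f''(7/2) = -32/539 < 0 → local maximum

Critical points: x = -2 (local minimum); x = 7/2 (local maximum)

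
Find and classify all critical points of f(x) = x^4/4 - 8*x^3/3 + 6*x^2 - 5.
f'(x) = x*(x^2 - 8*x + 12)

Solve f'(x) = 0:
  Factor: x^3 - 8*x^2 + 12*x = x*(x - 6)*(x - 2) = 0.
  ⇒ x = 0, 2, 6

f''(x) = 3*x^2 - 16*x + 12
Second-derivative test at each critical point:
  f''(0) = 12 > 0 → local minimum
  f''(2) = -8 < 0 → local maximum
  f''(6) = 24 > 0 → local minimum

Critical points: x = 0 (local minimum); x = 2 (local maximum); x = 6 (local minimum)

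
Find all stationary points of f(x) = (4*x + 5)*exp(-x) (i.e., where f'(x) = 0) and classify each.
f'(x) = (-4*x - 1)*exp(-x)

Solve f'(x) = 0:
  f'(x) = (-4*x - 1)·exp(-x) and exp(-x) > 0 for every x, so f'(x) = 0 ⇔ -4*x - 1 = 0.
  -4*x - 1 = 0.
  ⇒ x = -1/4

f''(x) = (4*x - 3)*exp(-x)
Second-derivative test at each critical point:
  f''(-1/4) = -5.1361 < 0 → local maximum

Critical points: x = -1/4 (local maximum)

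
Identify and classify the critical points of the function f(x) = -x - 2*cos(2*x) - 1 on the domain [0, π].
f'(x) = 4*sin(2*x) - 1

Solve f'(x) = 0 on [0, π]:
  f'(x) = 0 ⇔ sin(2*x) = 1/4, i.e. 2*x = arcsin(1/4) + 2nπ or 2*x = π − arcsin(1/4) + 2nπ; keep the solutions lying in [0, π].
  ⇒ x = asin(1/4)/2 ≈ 0.1263, -asin(1/4)/2 + pi/2 ≈ 1.4445

f''(x) = 8*cos(2*x)
Second-derivative test at each critical point:
  f''(0.1263) = 7.7460 > 0 → local minimum
  f''(1.4445) = -7.7460 < 0 → local maximum

Critical points: x = asin(1/4)/2 ≈ 0.1263 (local minimum); x = -asin(1/4)/2 + pi/2 ≈ 1.4445 (local maximum)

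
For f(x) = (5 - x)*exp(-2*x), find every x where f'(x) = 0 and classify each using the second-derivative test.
f'(x) = (2*x - 11)*exp(-2*x)

Solve f'(x) = 0:
  f'(x) = (2*x - 11)·exp(-2*x) and exp(-2*x) > 0 for every x, so f'(x) = 0 ⇔ 2*x - 11 = 0.
  2*x - 11 = 0.
  ⇒ x = 11/2

f''(x) = 4*(6 - x)*exp(-2*x)
Second-derivative test at each critical point:
  f''(11/2) = 3.340e-05 > 0 → local minimum

Critical points: x = 11/2 (local minimum)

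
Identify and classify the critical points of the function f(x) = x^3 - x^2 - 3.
f'(x) = x*(3*x - 2)

Solve f'(x) = 0:
  Factor: 3*x^2 - 2*x = x*(3*x - 2) = 0.
  ⇒ x = 0, 2/3

f''(x) = 6*x - 2
Second-derivative test at each critical point:
  f''(0) = -2 < 0 → local maximum
  f''(2/3) = 2 > 0 → local minimum

Critical points: x = 0 (local maximum); x = 2/3 (local minimum)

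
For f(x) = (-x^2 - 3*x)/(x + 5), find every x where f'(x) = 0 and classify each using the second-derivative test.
f'(x) = (-x^2 - 10*x - 15)/(x^2 + 10*x + 25)

Solve f'(x) = 0:
  f'(x) = -(x^2 + 10*x + 15)/(x + 5)^2; the denominator is positive wherever f is defined, so f'(x) = 0 ⇔ -x^2 - 10*x - 15 = 0.
  x^2 + 10*x + 15 = 0 has no rational roots; quadratic formula: x = (-10 ± √40)/2.
  ⇒ x = -5 - sqrt(10) ≈ -8.1623, -5 + sqrt(10) ≈ -1.8377

f''(x) = -20/(x^3 + 15*x^2 + 75*x + 125)
Second-derivative test at each critical point:
  f''(-8.1623) = 0.6325 > 0 → local minimum
  f''(-1.8377) = -0.6325 < 0 → local maximum

Critical points: x = -5 - sqrt(10) ≈ -8.1623 (local minimum); x = -5 + sqrt(10) ≈ -1.8377 (local maximum)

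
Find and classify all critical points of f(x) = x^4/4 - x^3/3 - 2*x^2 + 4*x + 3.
f'(x) = x^3 - x^2 - 4*x + 4

Solve f'(x) = 0:
  Factor: x^3 - x^2 - 4*x + 4 = (x - 2)*(x - 1)*(x + 2) = 0.
  ⇒ x = -2, 1, 2

f''(x) = 3*x^2 - 2*x - 4
Second-derivative test at each critical point:
  f''(-2) = 12 > 0 → local minimum
  f''(1) = -3 < 0 → local maximum
  f''(2) = 4 > 0 → local minimum

Critical points: x = -2 (local minimum); x = 1 (local maximum); x = 2 (local minimum)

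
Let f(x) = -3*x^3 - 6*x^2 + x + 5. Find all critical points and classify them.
f'(x) = -9*x^2 - 12*x + 1

Solve f'(x) = 0:
  9*x^2 + 12*x - 1 = 0 has no rational roots; quadratic formula: x = (-12 ± √180)/18.
  ⇒ x = -sqrt(5)/3 - 2/3 ≈ -1.4120, -2/3 + sqrt(5)/3 ≈ 0.0787

f''(x) = -18*x - 12
Second-derivative test at each critical point:
  f''(-1.4120) = 13.4164 > 0 → local minimum
  f''(0.0787) = -13.4164 < 0 → local maximum

Critical points: x = -sqrt(5)/3 - 2/3 ≈ -1.4120 (local minimum); x = -2/3 + sqrt(5)/3 ≈ 0.0787 (local maximum)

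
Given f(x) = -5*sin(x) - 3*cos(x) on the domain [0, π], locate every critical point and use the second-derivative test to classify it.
f'(x) = 3*sin(x) - 5*cos(x)

Solve f'(x) = 0 on [0, π]:
  f'(x) = 0 ⇔ -5*cos(x) = -3*sin(x) ⇔ tan(x) = 5/3, i.e. x = arctan(5/3) + nπ; keep the solutions lying in [0, π].
  ⇒ x = atan(5/3) ≈ 1.0304

f''(x) = 5*sin(x) + 3*cos(x)
Second-derivative test at each critical point:
  f''(1.0304) = 5.8310 > 0 → local minimum

Critical points: x = atan(5/3) ≈ 1.0304 (local minimum)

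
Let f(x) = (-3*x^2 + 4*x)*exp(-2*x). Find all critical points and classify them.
f'(x) = 2*(3*x^2 - 7*x + 2)*exp(-2*x)

Solve f'(x) = 0:
  f'(x) = (6*x^2 - 14*x + 4)·exp(-2*x) and exp(-2*x) > 0 for every x, so f'(x) = 0 ⇔ 6*x^2 - 14*x + 4 = 0.
  Factor: 6*x^2 - 14*x + 4 = 2*(x - 2)*(3*x - 1) = 0.
  ⇒ x = 1/3, 2

f''(x) = 2*(-6*x^2 + 20*x - 11)*exp(-2*x)
Second-derivative test at each critical point:
  f''(1/3) = -5.1342 < 0 → local maximum
  f''(2) = 0.1832 > 0 → local minimum

Critical points: x = 1/3 (local maximum); x = 2 (local minimum)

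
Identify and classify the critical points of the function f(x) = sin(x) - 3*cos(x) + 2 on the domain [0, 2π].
f'(x) = 3*sin(x) + cos(x)

Solve f'(x) = 0 on [0, 2π]:
  f'(x) = 0 ⇔ cos(x) = -3*sin(x) ⇔ tan(x) = -1/3, i.e. x = arctan(-1/3) + nπ; keep the solutions lying in [0, 2π].
  ⇒ x = pi - atan(1/3) ≈ 2.8198, -atan(1/3) + 2*pi ≈ 5.9614

f''(x) = -sin(x) + 3*cos(x)
Second-derivative test at each critical point:
  f''(2.8198) = -3.1623 < 0 → local maximum
  f''(5.9614) = 3.1623 > 0 → local minimum

Critical points: x = pi - atan(1/3) ≈ 2.8198 (local maximum); x = -atan(1/3) + 2*pi ≈ 5.9614 (local minimum)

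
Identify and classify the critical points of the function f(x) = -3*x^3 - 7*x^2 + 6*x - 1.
f'(x) = -9*x^2 - 14*x + 6

Solve f'(x) = 0:
  9*x^2 + 14*x - 6 = 0 has no rational roots; quadratic formula: x = (-14 ± √412)/18.
  ⇒ x = -sqrt(103)/9 - 7/9 ≈ -1.9054, -7/9 + sqrt(103)/9 ≈ 0.3499

f''(x) = -18*x - 14
Second-derivative test at each critical point:
  f''(-1.9054) = 20.2978 > 0 → local minimum
  f''(0.3499) = -20.2978 < 0 → local maximum

Critical points: x = -sqrt(103)/9 - 7/9 ≈ -1.9054 (local minimum); x = -7/9 + sqrt(103)/9 ≈ 0.3499 (local maximum)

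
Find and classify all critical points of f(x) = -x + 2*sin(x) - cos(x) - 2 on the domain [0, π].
f'(x) = sin(x) + 2*cos(x) - 1

Solve f'(x) = 0 on [0, π]:
  f'(x) = 0 ⇔ sin(x) + 2*cos(x) = 1. Write the left side as R·cos(x + φ) with R = √(2² + (-1)²) = sqrt(5), cos φ = 2*sqrt(5)/5, sin φ = -sqrt(5)/5; then cos(x + φ) = sqrt(5)/5. Solve for x and keep the solutions lying in [0, π].
  ⇒ x = pi/2 ≈ 1.5708

f''(x) = -2*sin(x) + cos(x)
Second-derivative test at each critical point:
  f''(1.5708) = -2 < 0 → local maximum

Critical points: x = pi/2 ≈ 1.5708 (local maximum)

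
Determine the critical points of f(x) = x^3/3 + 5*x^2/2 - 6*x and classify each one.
f'(x) = x^2 + 5*x - 6

Solve f'(x) = 0:
  Factor: x^2 + 5*x - 6 = (x - 1)*(x + 6) = 0.
  ⇒ x = -6, 1

f''(x) = 2*x + 5
Second-derivative test at each critical point:
  f''(-6) = -7 < 0 → local maximum
  f''(1) = 7 > 0 → local minimum

Critical points: x = -6 (local maximum); x = 1 (local minimum)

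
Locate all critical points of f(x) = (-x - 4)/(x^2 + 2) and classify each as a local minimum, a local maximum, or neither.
f'(x) = (-x^2 + 2*x*(x + 4) - 2)/(x^2 + 2)^2

Solve f'(x) = 0:
  f'(x) = (x^2 + 8*x - 2)/(x^2 + 2)^2; the denominator is positive wherever f is defined, so f'(x) = 0 ⇔ x^2 + 8*x - 2 = 0.
  x^2 + 8*x - 2 = 0 has no rational roots; quadratic formula: x = (-8 ± √72)/2.
  ⇒ x = -3*sqrt(2) - 4 ≈ -8.2426, -4 + 3*sqrt(2) ≈ 0.2426

f''(x) = 2*(-4*x^2*(x + 4) + (3*x + 4)*(x^2 + 2))/(x^2 + 2)^3
Second-derivative test at each critical point:
  f''(-8.2426) = -0.0017 < 0 → local maximum
  f''(0.2426) = 2.0017 > 0 → local minimum

Critical points: x = -3*sqrt(2) - 4 ≈ -8.2426 (local maximum); x = -4 + 3*sqrt(2) ≈ 0.2426 (local minimum)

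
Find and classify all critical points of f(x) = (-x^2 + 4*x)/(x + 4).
f'(x) = (-x^2 - 8*x + 16)/(x^2 + 8*x + 16)

Solve f'(x) = 0:
  f'(x) = -(x^2 + 8*x - 16)/(x + 4)^2; the denominator is positive wherever f is defined, so f'(x) = 0 ⇔ -x^2 - 8*x + 16 = 0.
  x^2 + 8*x - 16 = 0 has no rational roots; quadratic formula: x = (-8 ± √128)/2.
  ⇒ x = -4*sqrt(2) - 4 ≈ -9.6569, -4 + 4*sqrt(2) ≈ 1.6569

f''(x) = -64/(x^3 + 12*x^2 + 48*x + 64)
Second-derivative test at each critical point:
  f''(-9.6569) = 0.3536 > 0 → local minimum
  f''(1.6569) = -0.3536 < 0 → local maximum

Critical points: x = -4*sqrt(2) - 4 ≈ -9.6569 (local minimum); x = -4 + 4*sqrt(2) ≈ 1.6569 (local maximum)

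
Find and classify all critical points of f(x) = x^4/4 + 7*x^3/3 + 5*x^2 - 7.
f'(x) = x*(x^2 + 7*x + 10)

Solve f'(x) = 0:
  Factor: x^3 + 7*x^2 + 10*x = x*(x + 2)*(x + 5) = 0.
  ⇒ x = -5, -2, 0

f''(x) = 3*x^2 + 14*x + 10
Second-derivative test at each critical point:
  f''(-5) = 15 > 0 → local minimum
  f''(-2) = -6 < 0 → local maximum
  f''(0) = 10 > 0 → local minimum

Critical points: x = -5 (local minimum); x = -2 (local maximum); x = 0 (local minimum)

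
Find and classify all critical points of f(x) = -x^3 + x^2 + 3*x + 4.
f'(x) = -3*x^2 + 2*x + 3

Solve f'(x) = 0:
  3*x^2 - 2*x - 3 = 0 has no rational roots; quadratic formula: x = (2 ± √40)/6.
  ⇒ x = 1/3 - sqrt(10)/3 ≈ -0.7208, 1/3 + sqrt(10)/3 ≈ 1.3874

f''(x) = 2 - 6*x
Second-derivative test at each critical point:
  f''(-0.7208) = 6.3246 > 0 → local minimum
  f''(1.3874) = -6.3246 < 0 → local maximum

Critical points: x = 1/3 - sqrt(10)/3 ≈ -0.7208 (local minimum); x = 1/3 + sqrt(10)/3 ≈ 1.3874 (local maximum)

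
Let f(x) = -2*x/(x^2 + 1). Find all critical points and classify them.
f'(x) = 2*(x^2 - 1)/(x^2 + 1)^2

Solve f'(x) = 0:
  f'(x) = 2*(x - 1)*(x + 1)/(x^2 + 1)^2; the denominator is positive wherever f is defined, so f'(x) = 0 ⇔ 2*x^2 - 2 = 0.
  Factor: 2*x^2 - 2 = 2*(x - 1)*(x + 1) = 0.
  ⇒ x = -1, 1

f''(x) = 4*x*(3 - x^2)/(x^2 + 1)^3
Second-derivative test at each critical point:
  f''(-1) = -1 < 0 → local maximum
  f''(1) = 1 > 0 → local minimum

Critical points: x = -1 (local maximum); x = 1 (local minimum)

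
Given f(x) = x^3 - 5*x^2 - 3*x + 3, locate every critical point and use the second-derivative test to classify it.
f'(x) = 3*x^2 - 10*x - 3

Solve f'(x) = 0:
  3*x^2 - 10*x - 3 = 0 has no rational roots; quadratic formula: x = (10 ± √136)/6.
  ⇒ x = 5/3 - sqrt(34)/3 ≈ -0.2770, 5/3 + sqrt(34)/3 ≈ 3.6103

f''(x) = 6*x - 10
Second-derivative test at each critical point:
  f''(-0.2770) = -11.6619 < 0 → local maximum
  f''(3.6103) = 11.6619 > 0 → local minimum

Critical points: x = 5/3 - sqrt(34)/3 ≈ -0.2770 (local maximum); x = 5/3 + sqrt(34)/3 ≈ 3.6103 (local minimum)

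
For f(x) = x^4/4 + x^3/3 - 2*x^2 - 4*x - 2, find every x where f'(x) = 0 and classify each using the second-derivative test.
f'(x) = x^3 + x^2 - 4*x - 4

Solve f'(x) = 0:
  Factor: x^3 + x^2 - 4*x - 4 = (x - 2)*(x + 1)*(x + 2) = 0.
  ⇒ x = -2, -1, 2

f''(x) = 3*x^2 + 2*x - 4
Second-derivative test at each critical point:
  f''(-2) = 4 > 0 → local minimum
  f''(-1) = -3 < 0 → local maximum
  f''(2) = 12 > 0 → local minimum

Critical points: x = -2 (local minimum); x = -1 (local maximum); x = 2 (local minimum)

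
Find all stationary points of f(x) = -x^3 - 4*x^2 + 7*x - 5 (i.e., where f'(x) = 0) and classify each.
f'(x) = -3*x^2 - 8*x + 7

Solve f'(x) = 0:
  3*x^2 + 8*x - 7 = 0 has no rational roots; quadratic formula: x = (-8 ± √148)/6.
  ⇒ x = -sqrt(37)/3 - 4/3 ≈ -3.3609, -4/3 + sqrt(37)/3 ≈ 0.6943

f''(x) = -6*x - 8
Second-derivative test at each critical point:
  f''(-3.3609) = 12.1655 > 0 → local minimum
  f''(0.6943) = -12.1655 < 0 → local maximum

Critical points: x = -sqrt(37)/3 - 4/3 ≈ -3.3609 (local minimum); x = -4/3 + sqrt(37)/3 ≈ 0.6943 (local maximum)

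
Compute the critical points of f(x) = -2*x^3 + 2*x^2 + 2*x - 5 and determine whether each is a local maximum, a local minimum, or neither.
f'(x) = -6*x^2 + 4*x + 2

Solve f'(x) = 0:
  Factor: -6*x^2 + 4*x + 2 = -2*(x - 1)*(3*x + 1) = 0.
  ⇒ x = -1/3, 1

f''(x) = 4 - 12*x
Second-derivative test at each critical point:
  f''(-1/3) = 8 > 0 → local minimum
  f''(1) = -8 < 0 → local maximum

Critical points: x = -1/3 (local minimum); x = 1 (local maximum)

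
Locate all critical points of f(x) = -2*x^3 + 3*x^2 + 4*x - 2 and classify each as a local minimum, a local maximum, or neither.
f'(x) = -6*x^2 + 6*x + 4

Solve f'(x) = 0:
  Factor: -6*x^2 + 6*x + 4 = -2*(3*x^2 - 3*x - 2); 3*x^2 - 3*x - 2 = 0 has no rational roots; quadratic formula: x = (3 ± √33)/6.
  ⇒ x = 1/2 - sqrt(33)/6 ≈ -0.4574, 1/2 + sqrt(33)/6 ≈ 1.4574

f''(x) = 6 - 12*x
Second-derivative test at each critical point:
  f''(-0.4574) = 11.4891 > 0 → local minimum
  f''(1.4574) = -11.4891 < 0 → local maximum

Critical points: x = 1/2 - sqrt(33)/6 ≈ -0.4574 (local minimum); x = 1/2 + sqrt(33)/6 ≈ 1.4574 (local maximum)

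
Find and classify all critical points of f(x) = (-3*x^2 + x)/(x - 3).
f'(x) = 3*(-x^2 + 6*x - 1)/(x^2 - 6*x + 9)

Solve f'(x) = 0:
  f'(x) = -3*(x^2 - 6*x + 1)/(x - 3)^2; the denominator is positive wherever f is defined, so f'(x) = 0 ⇔ -3*x^2 + 18*x - 3 = 0.
  Factor: -3*x^2 + 18*x - 3 = -3*(x^2 - 6*x + 1); x^2 - 6*x + 1 = 0 has no rational roots; quadratic formula: x = (6 ± √32)/2.
  ⇒ x = 3 - 2*sqrt(2) ≈ 0.1716, 2*sqrt(2) + 3 ≈ 5.8284

f''(x) = -48/(x^3 - 9*x^2 + 27*x - 27)
Second-derivative test at each critical point:
  f''(0.1716) = 2.1213 > 0 → local minimum
  f''(5.8284) = -2.1213 < 0 → local maximum

Critical points: x = 3 - 2*sqrt(2) ≈ 0.1716 (local minimum); x = 2*sqrt(2) + 3 ≈ 5.8284 (local maximum)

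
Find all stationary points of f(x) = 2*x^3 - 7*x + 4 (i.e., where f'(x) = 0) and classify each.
f'(x) = 6*x^2 - 7

Solve f'(x) = 0:
  6*x^2 - 7 = 0 has no rational roots; quadratic formula: x = (0 ± √168)/12.
  ⇒ x = -sqrt(42)/6 ≈ -1.0801, sqrt(42)/6 ≈ 1.0801

f''(x) = 12*x
Second-derivative test at each critical point:
  f''(-1.0801) = -12.9615 < 0 → local maximum
  f''(1.0801) = 12.9615 > 0 → local minimum

Critical points: x = -sqrt(42)/6 ≈ -1.0801 (local maximum); x = sqrt(42)/6 ≈ 1.0801 (local minimum)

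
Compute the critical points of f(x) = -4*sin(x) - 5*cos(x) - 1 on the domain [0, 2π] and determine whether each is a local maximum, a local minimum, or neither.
f'(x) = 5*sin(x) - 4*cos(x)

Solve f'(x) = 0 on [0, 2π]:
  f'(x) = 0 ⇔ -4*cos(x) = -5*sin(x) ⇔ tan(x) = 4/5, i.e. x = arctan(4/5) + nπ; keep the solutions lying in [0, 2π].
  ⇒ x = atan(4/5) ≈ 0.6747, atan(4/5) + pi ≈ 3.8163

f''(x) = 4*sin(x) + 5*cos(x)
Second-derivative test at each critical point:
  f''(0.6747) = 6.4031 > 0 → local minimum
  f''(3.8163) = -6.4031 < 0 → local maximum

Critical points: x = atan(4/5) ≈ 0.6747 (local minimum); x = atan(4/5) + pi ≈ 3.8163 (local maximum)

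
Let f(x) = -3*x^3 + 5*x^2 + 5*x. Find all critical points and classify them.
f'(x) = -9*x^2 + 10*x + 5

Solve f'(x) = 0:
  9*x^2 - 10*x - 5 = 0 has no rational roots; quadratic formula: x = (10 ± √280)/18.
  ⇒ x = 5/9 - sqrt(70)/9 ≈ -0.3741, 5/9 + sqrt(70)/9 ≈ 1.4852

f''(x) = 10 - 18*x
Second-derivative test at each critical point:
  f''(-0.3741) = 16.7332 > 0 → local minimum
  f''(1.4852) = -16.7332 < 0 → local maximum

Critical points: x = 5/9 - sqrt(70)/9 ≈ -0.3741 (local minimum); x = 5/9 + sqrt(70)/9 ≈ 1.4852 (local maximum)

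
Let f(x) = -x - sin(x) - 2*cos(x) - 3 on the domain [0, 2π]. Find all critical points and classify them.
f'(x) = 2*sin(x) - cos(x) - 1

Solve f'(x) = 0 on [0, 2π]:
  f'(x) = 0 ⇔ 2*sin(x) - cos(x) = 1. Write the left side as R·cos(x + φ) with R = √((-1)² + (-2)²) = sqrt(5), cos φ = -sqrt(5)/5, sin φ = -2*sqrt(5)/5; then cos(x + φ) = sqrt(5)/5. Solve for x and keep the solutions lying in [0, 2π].
  ⇒ x = atan(4/3) ≈ 0.9273, pi ≈ 3.1416

f''(x) = sin(x) + 2*cos(x)
Second-derivative test at each critical point:
  f''(0.9273) = 2 > 0 → local minimum
  f''(3.1416) = -2 < 0 → local maximum

Critical points: x = atan(4/3) ≈ 0.9273 (local minimum); x = pi ≈ 3.1416 (local maximum)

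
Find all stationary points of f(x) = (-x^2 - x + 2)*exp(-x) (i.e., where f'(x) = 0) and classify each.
f'(x) = (x^2 - x - 3)*exp(-x)

Solve f'(x) = 0:
  f'(x) = (x^2 - x - 3)·exp(-x) and exp(-x) > 0 for every x, so f'(x) = 0 ⇔ x^2 - x - 3 = 0.
  x^2 - x - 3 = 0 has no rational roots; quadratic formula: x = (1 ± √13)/2.
  ⇒ x = 1/2 - sqrt(13)/2 ≈ -1.3028, 1/2 + sqrt(13)/2 ≈ 2.3028

f''(x) = (-x^2 + 3*x + 2)*exp(-x)
Second-derivative test at each critical point:
  f''(-1.3028) = -13.2666 < 0 → local maximum
  f''(2.3028) = 0.3605 > 0 → local minimum

Critical points: x = 1/2 - sqrt(13)/2 ≈ -1.3028 (local maximum); x = 1/2 + sqrt(13)/2 ≈ 2.3028 (local minimum)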